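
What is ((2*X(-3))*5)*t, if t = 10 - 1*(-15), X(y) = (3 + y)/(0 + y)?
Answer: 0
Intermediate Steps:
X(y) = (3 + y)/y
t = 25 (t = 10 + 15 = 25)
((2*X(-3))*5)*t = ((2*((3 - 3)/(-3)))*5)*25 = ((2*(-⅓*0))*5)*25 = ((2*0)*5)*25 = (0*5)*25 = 0*25 = 0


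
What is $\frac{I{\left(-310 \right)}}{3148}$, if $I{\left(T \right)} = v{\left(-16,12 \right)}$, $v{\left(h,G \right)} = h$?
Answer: $- \frac{4}{787} \approx -0.0050826$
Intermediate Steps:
$I{\left(T \right)} = -16$
$\frac{I{\left(-310 \right)}}{3148} = - \frac{16}{3148} = \left(-16\right) \frac{1}{3148} = - \frac{4}{787}$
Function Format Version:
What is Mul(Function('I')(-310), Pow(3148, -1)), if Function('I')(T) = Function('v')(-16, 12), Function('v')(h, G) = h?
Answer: Rational(-4, 787) ≈ -0.0050826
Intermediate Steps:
Function('I')(T) = -16
Mul(Function('I')(-310), Pow(3148, -1)) = Mul(-16, Pow(3148, -1)) = Mul(-16, Rational(1, 3148)) = Rational(-4, 787)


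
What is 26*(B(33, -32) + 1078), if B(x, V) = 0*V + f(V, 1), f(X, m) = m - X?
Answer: 28886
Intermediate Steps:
B(x, V) = 1 - V (B(x, V) = 0*V + (1 - V) = 0 + (1 - V) = 1 - V)
26*(B(33, -32) + 1078) = 26*((1 - 1*(-32)) + 1078) = 26*((1 + 32) + 1078) = 26*(33 + 1078) = 26*1111 = 28886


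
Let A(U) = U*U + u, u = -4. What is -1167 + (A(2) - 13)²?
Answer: -998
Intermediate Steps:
A(U) = -4 + U² (A(U) = U*U - 4 = U² - 4 = -4 + U²)
-1167 + (A(2) - 13)² = -1167 + ((-4 + 2²) - 13)² = -1167 + ((-4 + 4) - 13)² = -1167 + (0 - 13)² = -1167 + (-13)² = -1167 + 169 = -998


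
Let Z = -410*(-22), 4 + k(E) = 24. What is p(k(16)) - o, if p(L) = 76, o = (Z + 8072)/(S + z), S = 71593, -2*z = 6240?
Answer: 5186856/68473 ≈ 75.750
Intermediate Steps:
z = -3120 (z = -½*6240 = -3120)
k(E) = 20 (k(E) = -4 + 24 = 20)
Z = 9020
o = 17092/68473 (o = (9020 + 8072)/(71593 - 3120) = 17092/68473 ≈ 0.24962)
p(k(16)) - o = 76 - 1*17092/68473 = 76 - 17092/68473 = 5186856/68473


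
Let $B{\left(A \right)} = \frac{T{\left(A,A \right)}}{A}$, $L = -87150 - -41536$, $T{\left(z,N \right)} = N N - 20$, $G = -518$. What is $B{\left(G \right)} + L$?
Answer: $- \frac{11948178}{259} \approx -46132.0$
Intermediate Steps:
$T{\left(z,N \right)} = -20 + N^{2}$ ($T{\left(z,N \right)} = N^{2} - 20 = -20 + N^{2}$)
$L = -45614$ ($L = -87150 + 41536 = -45614$)
$B{\left(A \right)} = \frac{-20 + A^{2}}{A}$
$B{\left(G \right)} + L = \left(-518 - \frac{20}{-518}\right) - 45614 = \left(-518 - - \frac{10}{259}\right) - 45614 = \left(-518 + \frac{10}{259}\right) - 45614 = - \frac{134152}{259} - 45614 = - \frac{11948178}{259}$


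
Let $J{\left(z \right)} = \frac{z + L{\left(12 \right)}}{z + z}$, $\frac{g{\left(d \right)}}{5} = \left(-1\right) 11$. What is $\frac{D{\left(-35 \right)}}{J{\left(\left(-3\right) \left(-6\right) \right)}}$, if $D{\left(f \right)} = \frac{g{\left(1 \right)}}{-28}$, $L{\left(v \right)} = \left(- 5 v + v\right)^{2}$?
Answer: $\frac{55}{1806} \approx 0.030454$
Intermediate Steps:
$g{\left(d \right)} = -55$ ($g{\left(d \right)} = 5 \left(\left(-1\right) 11\right) = 5 \left(-11\right) = -55$)
$L{\left(v \right)} = 16 v^{2}$ ($L{\left(v \right)} = \left(- 4 v\right)^{2} = 16 v^{2}$)
$D{\left(f \right)} = \frac{55}{28}$ ($D{\left(f \right)} = - \frac{55}{-28} = \left(-55\right) \left(- \frac{1}{28}\right) = \frac{55}{28}$)
$J{\left(z \right)} = \frac{2304 + z}{2 z}$ ($J{\left(z \right)} = \frac{z + 16 \cdot 12^{2}}{z + z} = \frac{z + 16 \cdot 144}{2 z} = \left(z + 2304\right) \frac{1}{2 z} = \left(2304 + z\right) \frac{1}{2 z} = \frac{2304 + z}{2 z}$)
$\frac{D{\left(-35 \right)}}{J{\left(\left(-3\right) \left(-6\right) \right)}} = \frac{55}{28 \frac{2304 - -18}{2 \left(\left(-3\right) \left(-6\right)\right)}} = \frac{55}{28 \frac{2304 + 18}{2 \cdot 18}} = \frac{55}{28 \cdot \frac{1}{2} \cdot \frac{1}{18} \cdot 2322} = \frac{55}{28 \cdot \frac{129}{2}} = \frac{55}{28} \cdot \frac{2}{129} = \frac{55}{1806}$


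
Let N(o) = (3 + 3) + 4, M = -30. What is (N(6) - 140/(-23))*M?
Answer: -11100/23 ≈ -482.61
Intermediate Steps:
N(o) = 10 (N(o) = 6 + 4 = 10)
(N(6) - 140/(-23))*M = (10 - 140/(-23))*(-30) = (10 - 140*(-1/23))*(-30) = (10 + 140/23)*(-30) = (370/23)*(-30) = -11100/23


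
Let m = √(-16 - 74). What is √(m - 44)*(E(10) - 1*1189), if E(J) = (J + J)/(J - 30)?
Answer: -1190*√(-44 + 3*I*√10) ≈ -846.12 - 7938.8*I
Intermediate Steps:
m = 3*I*√10 (m = √(-90) = 3*I*√10 ≈ 9.4868*I)
E(J) = 2*J/(-30 + J) (E(J) = (2*J)/(-30 + J) = 2*J/(-30 + J))
√(m - 44)*(E(10) - 1*1189) = √(3*I*√10 - 44)*(2*10/(-30 + 10) - 1*1189) = √(-44 + 3*I*√10)*(2*10/(-20) - 1189) = √(-44 + 3*I*√10)*(2*10*(-1/20) - 1189) = √(-44 + 3*I*√10)*(-1 - 1189) = √(-44 + 3*I*√10)*(-1190) = -1190*√(-44 + 3*I*√10)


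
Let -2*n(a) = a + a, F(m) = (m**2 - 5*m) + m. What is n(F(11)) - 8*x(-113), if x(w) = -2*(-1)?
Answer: -93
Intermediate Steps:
F(m) = m**2 - 4*m
x(w) = 2
n(a) = -a (n(a) = -(a + a)/2 = -a)
n(F(11)) - 8*x(-113) = -11*(-4 + 11) - 8*2 = -11*7 - 16 = -1*77 - 16 = -77 - 16 = -93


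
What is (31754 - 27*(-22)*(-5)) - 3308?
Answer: 25476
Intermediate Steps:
(31754 - 27*(-22)*(-5)) - 3308 = (31754 + 594*(-5)) - 3308 = (31754 - 2970) - 3308 = 28784 - 3308 = 25476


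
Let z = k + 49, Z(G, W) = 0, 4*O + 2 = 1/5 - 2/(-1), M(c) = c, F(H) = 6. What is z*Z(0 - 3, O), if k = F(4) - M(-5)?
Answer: 0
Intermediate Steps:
O = 1/20 (O = -1/2 + (1/5 - 2/(-1))/4 = -1/2 + (1*(1/5) - 2*(-1))/4 = -1/2 + (1/5 + 2)/4 = -1/2 + (1/4)*(11/5) = -1/2 + 11/20 = 1/20 ≈ 0.050000)
k = 11 (k = 6 - 1*(-5) = 6 + 5 = 11)
z = 60 (z = 11 + 49 = 60)
z*Z(0 - 3, O) = 60*0 = 0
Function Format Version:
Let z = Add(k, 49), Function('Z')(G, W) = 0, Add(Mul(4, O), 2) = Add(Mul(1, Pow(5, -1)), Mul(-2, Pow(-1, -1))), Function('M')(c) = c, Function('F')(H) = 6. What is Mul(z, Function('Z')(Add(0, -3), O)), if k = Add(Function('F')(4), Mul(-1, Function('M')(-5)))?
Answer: 0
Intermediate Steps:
O = Rational(1, 20) (O = Add(Rational(-1, 2), Mul(Rational(1, 4), Add(Mul(1, Pow(5, -1)), Mul(-2, Pow(-1, -1))))) = Add(Rational(-1, 2), Mul(Rational(1, 4), Add(Mul(1, Rational(1, 5)), Mul(-2, -1)))) = Add(Rational(-1, 2), Mul(Rational(1, 4), Add(Rational(1, 5), 2))) = Add(Rational(-1, 2), Mul(Rational(1, 4), Rational(11, 5))) = Add(Rational(-1, 2), Rational(11, 20)) = Rational(1, 20) ≈ 0.050000)
k = 11 (k = Add(6, Mul(-1, -5)) = Add(6, 5) = 11)
z = 60 (z = Add(11, 49) = 60)
Mul(z, Function('Z')(Add(0, -3), O)) = Mul(60, 0) = 0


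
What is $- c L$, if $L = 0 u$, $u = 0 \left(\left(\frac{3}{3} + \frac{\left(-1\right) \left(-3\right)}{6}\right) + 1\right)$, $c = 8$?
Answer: $0$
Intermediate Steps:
$u = 0$ ($u = 0 \left(\left(3 \cdot \frac{1}{3} + 3 \cdot \frac{1}{6}\right) + 1\right) = 0 \left(\left(1 + \frac{1}{2}\right) + 1\right) = 0 \left(\frac{3}{2} + 1\right) = 0 \cdot \frac{5}{2} = 0$)
$L = 0$ ($L = 0 \cdot 0 = 0$)
$- c L = - 8 \cdot 0 = \left(-1\right) 0 = 0$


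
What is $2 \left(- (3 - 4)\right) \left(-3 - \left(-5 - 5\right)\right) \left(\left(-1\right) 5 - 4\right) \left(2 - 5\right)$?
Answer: $378$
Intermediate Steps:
$2 \left(- (3 - 4)\right) \left(-3 - \left(-5 - 5\right)\right) \left(\left(-1\right) 5 - 4\right) \left(2 - 5\right) = 2 \left(\left(-1\right) \left(-1\right)\right) \left(-3 - \left(-5 - 5\right)\right) \left(-5 - 4\right) \left(-3\right) = 2 \cdot 1 \left(-3 - -10\right) \left(\left(-9\right) \left(-3\right)\right) = 2 \left(-3 + 10\right) 27 = 2 \cdot 7 \cdot 27 = 2 \cdot 189 = 378$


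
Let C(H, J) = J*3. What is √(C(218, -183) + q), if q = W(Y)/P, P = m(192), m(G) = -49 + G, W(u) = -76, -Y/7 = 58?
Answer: I*√11237369/143 ≈ 23.442*I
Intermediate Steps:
Y = -406 (Y = -7*58 = -406)
P = 143 (P = -49 + 192 = 143)
q = -76/143 ≈ -0.53147
C(H, J) = 3*J
√(C(218, -183) + q) = √(3*(-183) - 76/143) = √(-549 - 76/143) = √(-78583/143) = I*√11237369/143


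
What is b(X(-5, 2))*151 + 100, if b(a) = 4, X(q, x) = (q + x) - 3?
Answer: 704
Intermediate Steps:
X(q, x) = -3 + q + x
b(X(-5, 2))*151 + 100 = 4*151 + 100 = 604 + 100 = 704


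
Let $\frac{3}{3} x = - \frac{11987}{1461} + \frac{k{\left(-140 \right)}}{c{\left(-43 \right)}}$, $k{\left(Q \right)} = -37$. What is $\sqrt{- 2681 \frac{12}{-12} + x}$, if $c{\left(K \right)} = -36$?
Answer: $\frac{7 \sqrt{465904621}}{2922} \approx 51.709$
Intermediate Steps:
$x = - \frac{125825}{17532}$ ($x = - \frac{11987}{1461} - \frac{37}{-36} = \left(-11987\right) \frac{1}{1461} - - \frac{37}{36} = - \frac{11987}{1461} + \frac{37}{36} = - \frac{125825}{17532} \approx -7.1769$)
$\sqrt{- 2681 \frac{12}{-12} + x} = \sqrt{- 2681 \frac{12}{-12} - \frac{125825}{17532}} = \sqrt{- 2681 \cdot 12 \left(- \frac{1}{12}\right) - \frac{125825}{17532}} = \sqrt{\left(-2681\right) \left(-1\right) - \frac{125825}{17532}} = \sqrt{2681 - \frac{125825}{17532}} = \sqrt{\frac{46877467}{17532}} = \frac{7 \sqrt{465904621}}{2922}$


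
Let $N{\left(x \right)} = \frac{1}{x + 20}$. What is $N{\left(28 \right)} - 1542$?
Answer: $- \frac{74015}{48} \approx -1542.0$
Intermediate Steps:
$N{\left(x \right)} = \frac{1}{20 + x}$
$N{\left(28 \right)} - 1542 = \frac{1}{20 + 28} - 1542 = \frac{1}{48} - 1542 = - \frac{74015}{48}$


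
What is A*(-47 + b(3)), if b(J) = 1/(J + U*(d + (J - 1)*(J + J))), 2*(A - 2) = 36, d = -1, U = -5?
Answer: -12225/13 ≈ -940.38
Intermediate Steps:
A = 20 (A = 2 + (½)*36 = 2 + 18 = 20)
b(J) = 1/(5 + J - 10*J*(-1 + J)) (b(J) = 1/(J - 5*(-1 + (J - 1)*(J + J))) = 1/(J - 5*(-1 + (-1 + J)*(2*J))) = 1/(J - 5*(-1 + 2*J*(-1 + J))) = 1/(J + (5 - 10*J*(-1 + J))) = 1/(5 + J - 10*J*(-1 + J)))
A*(-47 + b(3)) = 20*(-47 + 1/(5 - 10*3² + 11*3)) = 20*(-47 + 1/(5 - 10*9 + 33)) = 20*(-47 + 1/(5 - 90 + 33)) = 20*(-47 + 1/(-52)) = 20*(-47 - 1/52) = 20*(-2445/52) = -12225/13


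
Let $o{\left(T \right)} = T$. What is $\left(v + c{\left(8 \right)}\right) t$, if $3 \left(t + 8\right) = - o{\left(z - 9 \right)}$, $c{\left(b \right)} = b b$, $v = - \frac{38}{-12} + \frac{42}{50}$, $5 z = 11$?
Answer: $- \frac{438643}{1125} \approx -389.9$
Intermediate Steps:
$z = \frac{11}{5}$ ($z = \frac{1}{5} \cdot 11 = \frac{11}{5} \approx 2.2$)
$v = \frac{601}{150}$ ($v = \left(-38\right) \left(- \frac{1}{12}\right) + 42 \cdot \frac{1}{50} = \frac{19}{6} + \frac{21}{25} = \frac{601}{150} \approx 4.0067$)
$c{\left(b \right)} = b^{2}$
$t = - \frac{86}{15}$ ($t = -8 + \frac{\left(-1\right) \left(\frac{11}{5} - 9\right)}{3} = -8 + \frac{\left(-1\right) \left(- \frac{34}{5}\right)}{3} = -8 + \frac{1}{3} \cdot \frac{34}{5} = -8 + \frac{34}{15} = - \frac{86}{15} \approx -5.7333$)
$\left(v + c{\left(8 \right)}\right) t = \left(\frac{601}{150} + 8^{2}\right) \left(- \frac{86}{15}\right) = \left(\frac{601}{150} + 64\right) \left(- \frac{86}{15}\right) = \frac{10201}{150} \left(- \frac{86}{15}\right) = - \frac{438643}{1125}$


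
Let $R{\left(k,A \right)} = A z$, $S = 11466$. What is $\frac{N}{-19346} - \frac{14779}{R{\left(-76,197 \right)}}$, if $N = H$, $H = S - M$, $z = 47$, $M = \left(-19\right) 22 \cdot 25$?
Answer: $- \frac{244417389}{89562307} \approx -2.729$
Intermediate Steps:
$M = -10450$ ($M = \left(-418\right) 25 = -10450$)
$H = 21916$ ($H = 11466 - -10450 = 11466 + 10450 = 21916$)
$R{\left(k,A \right)} = 47 A$ ($R{\left(k,A \right)} = A 47 = 47 A$)
$N = 21916$
$\frac{N}{-19346} - \frac{14779}{R{\left(-76,197 \right)}} = \frac{21916}{-19346} - \frac{14779}{47 \cdot 197} = 21916 \left(- \frac{1}{19346}\right) - \frac{14779}{9259} = - \frac{10958}{9673} - \frac{14779}{9259} = - \frac{244417389}{89562307}$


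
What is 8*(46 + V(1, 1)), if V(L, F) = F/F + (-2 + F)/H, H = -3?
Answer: 1136/3 ≈ 378.67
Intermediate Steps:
V(L, F) = 5/3 - F/3 (V(L, F) = F/F + (-2 + F)/(-3) = 1 + (-2 + F)*(-⅓) = 1 + (⅔ - F/3) = 5/3 - F/3)
8*(46 + V(1, 1)) = 8*(46 + (5/3 - ⅓*1)) = 8*(46 + (5/3 - ⅓)) = 8*(46 + 4/3) = 8*(142/3) = 1136/3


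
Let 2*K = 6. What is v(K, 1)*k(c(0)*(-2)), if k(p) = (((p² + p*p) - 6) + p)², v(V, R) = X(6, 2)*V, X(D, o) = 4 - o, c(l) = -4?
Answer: 101400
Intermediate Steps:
K = 3 (K = (½)*6 = 3)
v(V, R) = 2*V (v(V, R) = (4 - 1*2)*V = (4 - 2)*V = 2*V)
k(p) = (-6 + p + 2*p²)² (k(p) = (((p² + p²) - 6) + p)² = ((2*p² - 6) + p)² = ((-6 + 2*p²) + p)² = (-6 + p + 2*p²)²)
v(K, 1)*k(c(0)*(-2)) = (2*3)*(-6 - 4*(-2) + 2*(-4*(-2))²)² = 6*(-6 + 8 + 2*8²)² = 6*(-6 + 8 + 2*64)² = 6*(-6 + 8 + 128)² = 6*130² = 6*16900 = 101400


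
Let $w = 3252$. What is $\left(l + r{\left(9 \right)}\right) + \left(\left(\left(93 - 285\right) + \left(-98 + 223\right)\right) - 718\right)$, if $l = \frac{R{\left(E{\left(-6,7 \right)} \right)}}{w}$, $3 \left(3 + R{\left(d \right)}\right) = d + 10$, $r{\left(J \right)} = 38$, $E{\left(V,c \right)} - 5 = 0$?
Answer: $- \frac{1214621}{1626} \approx -747.0$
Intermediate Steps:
$E{\left(V,c \right)} = 5$ ($E{\left(V,c \right)} = 5 + 0 = 5$)
$R{\left(d \right)} = \frac{1}{3} + \frac{d}{3}$ ($R{\left(d \right)} = -3 + \frac{d + 10}{3} = -3 + \frac{10 + d}{3} = -3 + \left(\frac{10}{3} + \frac{d}{3}\right) = \frac{1}{3} + \frac{d}{3}$)
$l = \frac{1}{1626}$ ($l = \frac{\frac{1}{3} + \frac{1}{3} \cdot 5}{3252} = \left(\frac{1}{3} + \frac{5}{3}\right) \frac{1}{3252} = 2 \cdot \frac{1}{3252} = \frac{1}{1626} \approx 0.00061501$)
$\left(l + r{\left(9 \right)}\right) + \left(\left(\left(93 - 285\right) + \left(-98 + 223\right)\right) - 718\right) = \left(\frac{1}{1626} + 38\right) + \left(\left(\left(93 - 285\right) + \left(-98 + 223\right)\right) - 718\right) = \frac{61789}{1626} + \left(\left(-192 + 125\right) - 718\right) = \frac{61789}{1626} - 785 = - \frac{1214621}{1626}$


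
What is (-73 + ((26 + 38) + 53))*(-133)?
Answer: -5852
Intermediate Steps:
(-73 + ((26 + 38) + 53))*(-133) = (-73 + (64 + 53))*(-133) = (-73 + 117)*(-133) = 44*(-133) = -5852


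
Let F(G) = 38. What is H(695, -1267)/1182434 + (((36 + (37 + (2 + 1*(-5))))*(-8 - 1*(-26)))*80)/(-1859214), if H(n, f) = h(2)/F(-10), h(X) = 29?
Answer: -107836697057/1989026623364 ≈ -0.054216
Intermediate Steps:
H(n, f) = 29/38
H(695, -1267)/1182434 + (((36 + (37 + (2 + 1*(-5))))*(-8 - 1*(-26)))*80)/(-1859214) = (29/38)/1182434 + (((36 + (37 + (2 + 1*(-5))))*(-8 - 1*(-26)))*80)/(-1859214) = (29/38)*(1/1182434) + (((36 + (37 + (2 - 5)))*(-8 + 26))*80)*(-1/1859214) = 29/44932492 + (((36 + (37 - 3))*18)*80)*(-1/1859214) = 29/44932492 + (((36 + 34)*18)*80)*(-1/1859214) = 29/44932492 + ((70*18)*80)*(-1/1859214) = 29/44932492 + (1260*80)*(-1/1859214) = 29/44932492 + 100800*(-1/1859214) = 29/44932492 - 2400/44267 = -107836697057/1989026623364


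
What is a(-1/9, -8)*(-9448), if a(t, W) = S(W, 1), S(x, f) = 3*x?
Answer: 226752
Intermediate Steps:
a(t, W) = 3*W
a(-1/9, -8)*(-9448) = (3*(-8))*(-9448) = -24*(-9448) = 226752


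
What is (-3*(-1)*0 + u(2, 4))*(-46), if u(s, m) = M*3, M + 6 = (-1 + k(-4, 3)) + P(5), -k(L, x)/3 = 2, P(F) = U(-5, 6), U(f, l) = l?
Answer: 966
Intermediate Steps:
P(F) = 6
k(L, x) = -6 (k(L, x) = -3*2 = -6)
M = -7 (M = -6 + ((-1 - 6) + 6) = -6 + (-7 + 6) = -6 - 1 = -7)
u(s, m) = -21 (u(s, m) = -7*3 = -21)
(-3*(-1)*0 + u(2, 4))*(-46) = (-3*(-1)*0 - 21)*(-46) = (3*0 - 21)*(-46) = (0 - 21)*(-46) = -21*(-46) = 966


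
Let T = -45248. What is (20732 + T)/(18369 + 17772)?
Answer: -8172/12047 ≈ -0.67834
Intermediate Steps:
(20732 + T)/(18369 + 17772) = (20732 - 45248)/(18369 + 17772) = -24516/36141 = -24516*1/36141 = -8172/12047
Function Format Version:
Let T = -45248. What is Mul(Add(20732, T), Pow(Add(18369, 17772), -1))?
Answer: Rational(-8172, 12047) ≈ -0.67834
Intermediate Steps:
Mul(Add(20732, T), Pow(Add(18369, 17772), -1)) = Mul(Add(20732, -45248), Pow(Add(18369, 17772), -1)) = Mul(-24516, Pow(36141, -1)) = Mul(-24516, Rational(1, 36141)) = Rational(-8172, 12047)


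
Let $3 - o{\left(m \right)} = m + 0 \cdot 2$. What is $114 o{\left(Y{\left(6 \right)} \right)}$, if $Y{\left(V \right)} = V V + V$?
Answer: $-4446$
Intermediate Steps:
$Y{\left(V \right)} = V + V^{2}$ ($Y{\left(V \right)} = V^{2} + V = V + V^{2}$)
$o{\left(m \right)} = 3 - m$ ($o{\left(m \right)} = 3 - \left(m + 0 \cdot 2\right) = 3 - \left(m + 0\right) = 3 - m$)
$114 o{\left(Y{\left(6 \right)} \right)} = 114 \left(3 - 6 \left(1 + 6\right)\right) = 114 \left(3 - 6 \cdot 7\right) = 114 \left(3 - 42\right) = 114 \left(-39\right) = -4446$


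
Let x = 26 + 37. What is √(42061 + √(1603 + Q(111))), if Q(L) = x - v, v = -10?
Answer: √(42061 + 2*√419) ≈ 205.19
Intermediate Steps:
x = 63
Q(L) = 73 (Q(L) = 63 - 1*(-10) = 63 + 10 = 73)
√(42061 + √(1603 + Q(111))) = √(42061 + √(1603 + 73)) = √(42061 + √1676) = √(42061 + 2*√419)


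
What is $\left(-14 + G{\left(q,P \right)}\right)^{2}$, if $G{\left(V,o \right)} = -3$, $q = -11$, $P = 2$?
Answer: $289$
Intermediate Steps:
$\left(-14 + G{\left(q,P \right)}\right)^{2} = \left(-14 - 3\right)^{2} = \left(-17\right)^{2} = 289$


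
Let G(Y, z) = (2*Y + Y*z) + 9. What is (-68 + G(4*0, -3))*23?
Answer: -1357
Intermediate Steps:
G(Y, z) = 9 + 2*Y + Y*z
(-68 + G(4*0, -3))*23 = (-68 + (9 + 2*(4*0) + (4*0)*(-3)))*23 = (-68 + (9 + 2*0 + 0*(-3)))*23 = (-68 + (9 + 0 + 0))*23 = (-68 + 9)*23 = -59*23 = -1357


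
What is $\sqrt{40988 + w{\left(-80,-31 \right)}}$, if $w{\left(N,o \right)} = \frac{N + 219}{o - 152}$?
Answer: $\frac{\sqrt{1372621695}}{183} \approx 202.45$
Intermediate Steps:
$w{\left(N,o \right)} = \frac{219 + N}{-152 + o}$
$\sqrt{40988 + w{\left(-80,-31 \right)}} = \sqrt{40988 + \frac{219 - 80}{-152 - 31}} = \sqrt{40988 + \frac{1}{-183} \cdot 139} = \sqrt{40988 - \frac{139}{183}} = \sqrt{\frac{7500665}{183}} = \frac{\sqrt{1372621695}}{183}$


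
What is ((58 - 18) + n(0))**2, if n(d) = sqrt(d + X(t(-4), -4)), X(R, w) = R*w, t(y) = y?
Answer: 1936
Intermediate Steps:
n(d) = sqrt(16 + d) (n(d) = sqrt(d - 4*(-4)) = sqrt(d + 16) = sqrt(16 + d))
((58 - 18) + n(0))**2 = ((58 - 18) + sqrt(16 + 0))**2 = (40 + sqrt(16))**2 = (40 + 4)**2 = 44**2 = 1936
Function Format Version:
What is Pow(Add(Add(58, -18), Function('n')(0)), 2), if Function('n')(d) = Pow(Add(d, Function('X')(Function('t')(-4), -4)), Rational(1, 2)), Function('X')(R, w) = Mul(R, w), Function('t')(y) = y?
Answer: 1936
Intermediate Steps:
Function('n')(d) = Pow(Add(16, d), Rational(1, 2)) (Function('n')(d) = Pow(Add(d, Mul(-4, -4)), Rational(1, 2)) = Pow(Add(d, 16), Rational(1, 2)) = Pow(Add(16, d), Rational(1, 2)))
Pow(Add(Add(58, -18), Function('n')(0)), 2) = Pow(Add(Add(58, -18), Pow(Add(16, 0), Rational(1, 2))), 2) = Pow(Add(40, Pow(16, Rational(1, 2))), 2) = Pow(Add(40, 4), 2) = Pow(44, 2) = 1936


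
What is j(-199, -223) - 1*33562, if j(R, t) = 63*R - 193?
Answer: -46292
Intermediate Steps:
j(R, t) = -193 + 63*R
j(-199, -223) - 1*33562 = (-193 + 63*(-199)) - 1*33562 = (-193 - 12537) - 33562 = -12730 - 33562 = -46292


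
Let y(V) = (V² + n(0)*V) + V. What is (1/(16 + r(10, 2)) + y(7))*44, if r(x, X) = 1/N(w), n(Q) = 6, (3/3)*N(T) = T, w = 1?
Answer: 73348/17 ≈ 4314.6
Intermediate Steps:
N(T) = T
r(x, X) = 1 (r(x, X) = 1/1 = 1)
y(V) = V² + 7*V (y(V) = (V² + 6*V) + V = V² + 7*V)
(1/(16 + r(10, 2)) + y(7))*44 = (1/(16 + 1) + 7*(7 + 7))*44 = (1/17 + 7*14)*44 = (1/17 + 98)*44 = (1667/17)*44 = 73348/17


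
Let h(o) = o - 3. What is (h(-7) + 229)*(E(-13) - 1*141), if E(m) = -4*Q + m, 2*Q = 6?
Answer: -36354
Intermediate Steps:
Q = 3 (Q = (½)*6 = 3)
h(o) = -3 + o
E(m) = -12 + m (E(m) = -4*3 + m = -12 + m)
(h(-7) + 229)*(E(-13) - 1*141) = ((-3 - 7) + 229)*((-12 - 13) - 1*141) = (-10 + 229)*(-25 - 141) = 219*(-166) = -36354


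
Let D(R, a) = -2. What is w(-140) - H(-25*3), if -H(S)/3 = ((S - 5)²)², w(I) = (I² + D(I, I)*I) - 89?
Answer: 122899791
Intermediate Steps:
w(I) = -89 + I² - 2*I (w(I) = (I² - 2*I) - 89 = -89 + I² - 2*I)
H(S) = -3*(-5 + S)⁴ (H(S) = -3*(S - 5)⁴ = -3*(-5 + S)⁴)
w(-140) - H(-25*3) = (-89 + (-140)² - 2*(-140)) - (-3)*(-5 - 25*3)⁴ = (-89 + 19600 + 280) - (-3)*(-5 - 75)⁴ = 19791 - (-3)*(-80)⁴ = 19791 - (-3)*40960000 = 19791 - 1*(-122880000) = 19791 + 122880000 = 122899791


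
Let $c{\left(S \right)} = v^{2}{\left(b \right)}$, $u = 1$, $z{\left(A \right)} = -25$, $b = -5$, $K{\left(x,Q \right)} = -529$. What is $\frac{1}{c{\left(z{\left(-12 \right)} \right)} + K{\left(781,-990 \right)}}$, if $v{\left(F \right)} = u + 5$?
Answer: $- \frac{1}{493} \approx -0.0020284$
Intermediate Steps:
$v{\left(F \right)} = 6$ ($v{\left(F \right)} = 1 + 5 = 6$)
$c{\left(S \right)} = 36$ ($c{\left(S \right)} = 6^{2} = 36$)
$\frac{1}{c{\left(z{\left(-12 \right)} \right)} + K{\left(781,-990 \right)}} = \frac{1}{36 - 529} = \frac{1}{-493} = - \frac{1}{493}$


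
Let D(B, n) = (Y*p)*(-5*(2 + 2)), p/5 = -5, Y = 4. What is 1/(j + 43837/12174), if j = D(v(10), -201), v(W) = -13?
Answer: 12174/24391837 ≈ 0.00049910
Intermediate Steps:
p = -25 (p = 5*(-5) = -25)
D(B, n) = 2000 (D(B, n) = (4*(-25))*(-5*(2 + 2)) = -(-500)*4 = -100*(-20) = 2000)
j = 2000
1/(j + 43837/12174) = 1/(2000 + 43837/12174) = 1/(24391837/12174) = 12174/24391837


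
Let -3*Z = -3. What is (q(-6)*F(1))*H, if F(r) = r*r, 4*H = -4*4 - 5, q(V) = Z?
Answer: -21/4 ≈ -5.2500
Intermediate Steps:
Z = 1 (Z = -1/3*(-3) = 1)
q(V) = 1
H = -21/4 (H = (-4*4 - 5)/4 = (-16 - 5)/4 = (1/4)*(-21) = -21/4 ≈ -5.2500)
F(r) = r**2
(q(-6)*F(1))*H = (1*1**2)*(-21/4) = (1*1)*(-21/4) = 1*(-21/4) = -21/4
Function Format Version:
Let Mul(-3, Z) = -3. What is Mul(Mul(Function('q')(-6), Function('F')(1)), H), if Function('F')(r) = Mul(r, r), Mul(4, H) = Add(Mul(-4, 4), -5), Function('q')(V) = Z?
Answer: Rational(-21, 4) ≈ -5.2500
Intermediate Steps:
Z = 1 (Z = Mul(Rational(-1, 3), -3) = 1)
Function('q')(V) = 1
H = Rational(-21, 4) (H = Mul(Rational(1, 4), Add(Mul(-4, 4), -5)) = Mul(Rational(1, 4), Add(-16, -5)) = Mul(Rational(1, 4), -21) = Rational(-21, 4) ≈ -5.2500)
Function('F')(r) = Pow(r, 2)
Mul(Mul(Function('q')(-6), Function('F')(1)), H) = Mul(Mul(1, Pow(1, 2)), Rational(-21, 4)) = Mul(Mul(1, 1), Rational(-21, 4)) = Mul(1, Rational(-21, 4)) = Rational(-21, 4)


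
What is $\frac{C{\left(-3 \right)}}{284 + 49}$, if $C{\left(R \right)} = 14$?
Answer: $\frac{14}{333} \approx 0.042042$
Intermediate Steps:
$\frac{C{\left(-3 \right)}}{284 + 49} = \frac{14}{284 + 49} = \frac{14}{333}$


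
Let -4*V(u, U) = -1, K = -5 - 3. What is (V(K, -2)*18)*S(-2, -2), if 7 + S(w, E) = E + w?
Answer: -99/2 ≈ -49.500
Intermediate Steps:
K = -8
V(u, U) = ¼ (V(u, U) = -¼*(-1) = ¼)
S(w, E) = -7 + E + w (S(w, E) = -7 + (E + w) = -7 + E + w)
(V(K, -2)*18)*S(-2, -2) = ((¼)*18)*(-7 - 2 - 2) = (9/2)*(-11) = -99/2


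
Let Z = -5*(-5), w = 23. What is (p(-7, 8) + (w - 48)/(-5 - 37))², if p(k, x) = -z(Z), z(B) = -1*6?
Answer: 76729/1764 ≈ 43.497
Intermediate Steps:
Z = 25
z(B) = -6
p(k, x) = 6 (p(k, x) = -1*(-6) = 6)
(p(-7, 8) + (w - 48)/(-5 - 37))² = (6 + (23 - 48)/(-5 - 37))² = (6 - 25/(-42))² = (6 - 25*(-1/42))² = (6 + 25/42)² = (277/42)² = 76729/1764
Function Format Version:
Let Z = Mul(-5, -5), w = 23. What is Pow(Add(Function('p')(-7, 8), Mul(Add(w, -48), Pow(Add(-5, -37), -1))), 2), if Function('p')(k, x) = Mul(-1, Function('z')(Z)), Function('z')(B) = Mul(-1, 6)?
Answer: Rational(76729, 1764) ≈ 43.497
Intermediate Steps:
Z = 25
Function('z')(B) = -6
Function('p')(k, x) = 6 (Function('p')(k, x) = Mul(-1, -6) = 6)
Pow(Add(Function('p')(-7, 8), Mul(Add(w, -48), Pow(Add(-5, -37), -1))), 2) = Pow(Add(6, Mul(Add(23, -48), Pow(Add(-5, -37), -1))), 2) = Pow(Add(6, Mul(-25, Pow(-42, -1))), 2) = Pow(Add(6, Mul(-25, Rational(-1, 42))), 2) = Pow(Add(6, Rational(25, 42)), 2) = Pow(Rational(277, 42), 2) = Rational(76729, 1764)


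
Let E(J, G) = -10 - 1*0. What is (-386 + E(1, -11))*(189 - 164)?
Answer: -9900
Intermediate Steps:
E(J, G) = -10 (E(J, G) = -10 + 0 = -10)
(-386 + E(1, -11))*(189 - 164) = (-386 - 10)*(189 - 164) = -396*25 = -9900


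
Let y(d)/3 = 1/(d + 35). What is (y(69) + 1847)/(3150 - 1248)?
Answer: 192091/197808 ≈ 0.97110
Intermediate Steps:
y(d) = 3/(35 + d) (y(d) = 3/(d + 35) = 3/(35 + d))
(y(69) + 1847)/(3150 - 1248) = (3/(35 + 69) + 1847)/(3150 - 1248) = (3/104 + 1847)/1902 = (3*(1/104) + 1847)*(1/1902) = (3/104 + 1847)*(1/1902) = (192091/104)*(1/1902) = 192091/197808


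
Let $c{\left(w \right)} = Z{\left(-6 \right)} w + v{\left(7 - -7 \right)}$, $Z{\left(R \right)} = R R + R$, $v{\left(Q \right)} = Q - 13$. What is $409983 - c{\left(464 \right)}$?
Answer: $396062$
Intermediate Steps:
$v{\left(Q \right)} = -13 + Q$
$Z{\left(R \right)} = R + R^{2}$ ($Z{\left(R \right)} = R^{2} + R = R + R^{2}$)
$c{\left(w \right)} = 1 + 30 w$ ($c{\left(w \right)} = - 6 \left(1 - 6\right) w + \left(-13 + \left(7 - -7\right)\right) = \left(-6\right) \left(-5\right) w + \left(-13 + \left(7 + 7\right)\right) = 30 w + \left(-13 + 14\right) = 30 w + 1 = 1 + 30 w$)
$409983 - c{\left(464 \right)} = 409983 - \left(1 + 30 \cdot 464\right) = 409983 - \left(1 + 13920\right) = 409983 - 13921 = 396062$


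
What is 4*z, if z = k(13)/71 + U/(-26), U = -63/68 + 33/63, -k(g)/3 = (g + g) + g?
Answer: -4303151/659022 ≈ -6.5296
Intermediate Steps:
k(g) = -9*g (k(g) = -3*((g + g) + g) = -3*(2*g + g) = -9*g)
U = -575/1428 (U = -63*1/68 + 33*(1/63) = -63/68 + 11/21 = -575/1428 ≈ -0.40266)
z = -4303151/2636088 (z = -9*13/71 - 575/1428/(-26) = -117*1/71 - 575/1428*(-1/26) = -117/71 + 575/37128 = -4303151/2636088 ≈ -1.6324)
4*z = 4*(-4303151/2636088) = -4303151/659022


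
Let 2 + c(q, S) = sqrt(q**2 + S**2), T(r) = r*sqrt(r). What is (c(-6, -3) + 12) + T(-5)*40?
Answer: 10 + sqrt(5)*(3 - 200*I) ≈ 16.708 - 447.21*I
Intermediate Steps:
T(r) = r**(3/2)
c(q, S) = -2 + sqrt(S**2 + q**2) (c(q, S) = -2 + sqrt(q**2 + S**2) = -2 + sqrt(S**2 + q**2))
(c(-6, -3) + 12) + T(-5)*40 = ((-2 + sqrt((-3)**2 + (-6)**2)) + 12) + (-5)**(3/2)*40 = ((-2 + sqrt(9 + 36)) + 12) - 5*I*sqrt(5)*40 = ((-2 + sqrt(45)) + 12) - 200*I*sqrt(5) = ((-2 + 3*sqrt(5)) + 12) - 200*I*sqrt(5) = (10 + 3*sqrt(5)) - 200*I*sqrt(5) = 10 + 3*sqrt(5) - 200*I*sqrt(5)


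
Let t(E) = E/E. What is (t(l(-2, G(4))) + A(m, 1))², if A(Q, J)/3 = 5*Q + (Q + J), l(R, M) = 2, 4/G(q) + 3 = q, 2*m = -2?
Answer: 196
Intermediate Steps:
m = -1 (m = (½)*(-2) = -1)
G(q) = 4/(-3 + q)
t(E) = 1
A(Q, J) = 3*J + 18*Q (A(Q, J) = 3*(5*Q + (Q + J)) = 3*(5*Q + (J + Q)) = 3*(J + 6*Q) = 3*J + 18*Q)
(t(l(-2, G(4))) + A(m, 1))² = (1 + (3*1 + 18*(-1)))² = (1 + (3 - 18))² = (1 - 15)² = (-14)² = 196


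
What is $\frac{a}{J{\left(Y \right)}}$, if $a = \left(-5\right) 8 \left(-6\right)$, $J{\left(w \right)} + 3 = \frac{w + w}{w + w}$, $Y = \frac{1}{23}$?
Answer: $-120$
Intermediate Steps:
$Y = \frac{1}{23} \approx 0.043478$
$J{\left(w \right)} = -2$ ($J{\left(w \right)} = -3 + \frac{w + w}{w + w} = -3 + \frac{2 w}{2 w} = -3 + 2 w \frac{1}{2 w} = -3 + 1 = -2$)
$a = 240$ ($a = \left(-40\right) \left(-6\right) = 240$)
$\frac{a}{J{\left(Y \right)}} = \frac{240}{-2} = 240 \left(- \frac{1}{2}\right) = -120$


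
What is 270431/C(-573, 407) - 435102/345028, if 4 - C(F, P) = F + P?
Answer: 11654037466/7331845 ≈ 1589.5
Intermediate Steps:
C(F, P) = 4 - F - P (C(F, P) = 4 - (F + P) = 4 + (-F - P) = 4 - F - P)
270431/C(-573, 407) - 435102/345028 = 270431/(4 - 1*(-573) - 1*407) - 435102/345028 = 270431/(4 + 573 - 407) - 435102*1/345028 = 270431/170 - 217551/172514 = 11654037466/7331845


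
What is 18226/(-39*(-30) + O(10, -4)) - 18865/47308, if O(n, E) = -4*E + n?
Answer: 16147559/1088084 ≈ 14.840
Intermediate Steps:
O(n, E) = n - 4*E
18226/(-39*(-30) + O(10, -4)) - 18865/47308 = 18226/(-39*(-30) + (10 - 4*(-4))) - 18865/47308 = 18226/(1170 + (10 + 16)) - 18865*1/47308 = 18226/(1170 + 26) - 18865/47308 = 18226/1196 - 18865/47308 = 18226*(1/1196) - 18865/47308 = 701/46 - 18865/47308 = 16147559/1088084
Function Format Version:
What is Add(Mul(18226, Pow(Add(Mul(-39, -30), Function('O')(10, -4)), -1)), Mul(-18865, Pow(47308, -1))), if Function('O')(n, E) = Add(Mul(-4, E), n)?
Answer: Rational(16147559, 1088084) ≈ 14.840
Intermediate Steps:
Function('O')(n, E) = Add(n, Mul(-4, E))
Add(Mul(18226, Pow(Add(Mul(-39, -30), Function('O')(10, -4)), -1)), Mul(-18865, Pow(47308, -1))) = Add(Mul(18226, Pow(Add(Mul(-39, -30), Add(10, Mul(-4, -4))), -1)), Mul(-18865, Pow(47308, -1))) = Add(Mul(18226, Pow(Add(1170, Add(10, 16)), -1)), Mul(-18865, Rational(1, 47308))) = Add(Mul(18226, Pow(Add(1170, 26), -1)), Rational(-18865, 47308)) = Add(Mul(18226, Pow(1196, -1)), Rational(-18865, 47308)) = Add(Mul(18226, Rational(1, 1196)), Rational(-18865, 47308)) = Add(Rational(701, 46), Rational(-18865, 47308)) = Rational(16147559, 1088084)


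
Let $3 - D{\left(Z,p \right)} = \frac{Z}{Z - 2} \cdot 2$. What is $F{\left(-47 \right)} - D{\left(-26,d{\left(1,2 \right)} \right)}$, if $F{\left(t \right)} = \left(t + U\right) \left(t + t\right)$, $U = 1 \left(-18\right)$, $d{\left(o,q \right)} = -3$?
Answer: $\frac{42762}{7} \approx 6108.9$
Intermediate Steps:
$U = -18$
$D{\left(Z,p \right)} = 3 - \frac{2 Z}{-2 + Z}$ ($D{\left(Z,p \right)} = 3 - \frac{Z}{Z - 2} \cdot 2 = 3 - \frac{Z}{-2 + Z} 2 = 3 - \frac{2 Z}{-2 + Z}$)
$F{\left(t \right)} = 2 t \left(-18 + t\right)$ ($F{\left(t \right)} = \left(t - 18\right) \left(t + t\right) = \left(-18 + t\right) 2 t = 2 t \left(-18 + t\right)$)
$F{\left(-47 \right)} - D{\left(-26,d{\left(1,2 \right)} \right)} = 2 \left(-47\right) \left(-18 - 47\right) - \frac{-6 - 26}{-2 - 26} = 2 \left(-47\right) \left(-65\right) - \frac{1}{-28} \left(-32\right) = 6110 - \left(- \frac{1}{28}\right) \left(-32\right) = 6110 - \frac{8}{7} = \frac{42762}{7}$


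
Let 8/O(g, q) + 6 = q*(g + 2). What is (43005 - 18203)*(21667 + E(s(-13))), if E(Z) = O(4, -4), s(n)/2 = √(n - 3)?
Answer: 8060674802/15 ≈ 5.3738e+8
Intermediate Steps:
O(g, q) = 8/(-6 + q*(2 + g)) (O(g, q) = 8/(-6 + q*(g + 2)) = 8/(-6 + q*(2 + g)))
s(n) = 2*√(-3 + n) (s(n) = 2*√(n - 3) = 2*√(-3 + n))
E(Z) = -4/15 (E(Z) = 8/(-6 + 2*(-4) + 4*(-4)) = 8/(-6 - 8 - 16) = 8/(-30) = 8*(-1/30) = -4/15)
(43005 - 18203)*(21667 + E(s(-13))) = (43005 - 18203)*(21667 - 4/15) = 24802*(325001/15) = 8060674802/15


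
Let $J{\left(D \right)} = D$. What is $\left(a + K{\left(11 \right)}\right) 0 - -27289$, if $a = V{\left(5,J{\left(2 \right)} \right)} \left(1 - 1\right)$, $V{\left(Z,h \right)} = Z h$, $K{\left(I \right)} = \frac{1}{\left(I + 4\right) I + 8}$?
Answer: $27289$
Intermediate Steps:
$K{\left(I \right)} = \frac{1}{8 + I \left(4 + I\right)}$ ($K{\left(I \right)} = \frac{1}{\left(4 + I\right) I + 8} = \frac{1}{I \left(4 + I\right) + 8} = \frac{1}{8 + I \left(4 + I\right)}$)
$a = 0$ ($a = 5 \cdot 2 \left(1 - 1\right) = 10 \cdot 0 = 0$)
$\left(a + K{\left(11 \right)}\right) 0 - -27289 = \left(0 + \frac{1}{8 + 11^{2} + 4 \cdot 11}\right) 0 - -27289 = \left(0 + \frac{1}{8 + 121 + 44}\right) 0 + 27289 = \left(0 + \frac{1}{173}\right) 0 + 27289 = \frac{1}{173} \cdot 0 + 27289 = 0 + 27289 = 27289$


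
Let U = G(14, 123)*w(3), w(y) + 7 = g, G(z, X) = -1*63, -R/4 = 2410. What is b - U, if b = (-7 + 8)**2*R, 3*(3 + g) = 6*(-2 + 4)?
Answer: -10018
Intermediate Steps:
R = -9640 (R = -4*2410 = -9640)
G(z, X) = -63
g = 1 (g = -3 + (6*(-2 + 4))/3 = -3 + (6*2)/3 = -3 + (1/3)*12 = -3 + 4 = 1)
w(y) = -6 (w(y) = -7 + 1 = -6)
U = 378 (U = -63*(-6) = 378)
b = -9640 (b = (-7 + 8)**2*(-9640) = 1**2*(-9640) = 1*(-9640) = -9640)
b - U = -9640 - 1*378 = -9640 - 378 = -10018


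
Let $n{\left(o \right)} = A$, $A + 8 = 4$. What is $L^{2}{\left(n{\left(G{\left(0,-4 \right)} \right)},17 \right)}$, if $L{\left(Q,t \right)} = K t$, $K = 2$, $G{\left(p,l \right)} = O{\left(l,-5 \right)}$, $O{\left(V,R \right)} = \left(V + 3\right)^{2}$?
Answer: $1156$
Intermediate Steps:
$O{\left(V,R \right)} = \left(3 + V\right)^{2}$
$G{\left(p,l \right)} = \left(3 + l\right)^{2}$
$A = -4$ ($A = -8 + 4 = -4$)
$n{\left(o \right)} = -4$
$L{\left(Q,t \right)} = 2 t$
$L^{2}{\left(n{\left(G{\left(0,-4 \right)} \right)},17 \right)} = \left(2 \cdot 17\right)^{2} = 34^{2} = 1156$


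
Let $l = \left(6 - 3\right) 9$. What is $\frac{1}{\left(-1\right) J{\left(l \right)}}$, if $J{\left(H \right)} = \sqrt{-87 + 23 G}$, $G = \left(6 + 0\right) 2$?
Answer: $- \frac{\sqrt{21}}{63} \approx -0.072739$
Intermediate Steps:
$l = 27$ ($l = 3 \cdot 9 = 27$)
$G = 12$ ($G = 6 \cdot 2 = 12$)
$J{\left(H \right)} = 3 \sqrt{21}$ ($J{\left(H \right)} = \sqrt{-87 + 23 \cdot 12} = \sqrt{-87 + 276} = \sqrt{189} = 3 \sqrt{21}$)
$\frac{1}{\left(-1\right) J{\left(l \right)}} = \frac{1}{\left(-1\right) 3 \sqrt{21}} = \frac{1}{\left(-3\right) \sqrt{21}} = - \frac{\sqrt{21}}{63}$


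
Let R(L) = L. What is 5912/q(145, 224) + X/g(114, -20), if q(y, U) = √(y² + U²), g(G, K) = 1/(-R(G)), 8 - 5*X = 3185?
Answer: 362178/5 + 5912*√71201/71201 ≈ 72458.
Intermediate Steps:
X = -3177/5 (X = 8/5 - ⅕*3185 = 8/5 - 637 = -3177/5 ≈ -635.40)
g(G, K) = -1/G (g(G, K) = 1/(-G) = -1/G)
q(y, U) = √(U² + y²)
5912/q(145, 224) + X/g(114, -20) = 5912/(√(224² + 145²)) - 3177/(5*((-1/114))) = 5912/(√(50176 + 21025)) - 3177/(5*((-1*1/114))) = 5912/(√71201) - 3177/(5*(-1/114)) = 5912*(√71201/71201) - 3177/5*(-114) = 5912*√71201/71201 + 362178/5 = 362178/5 + 5912*√71201/71201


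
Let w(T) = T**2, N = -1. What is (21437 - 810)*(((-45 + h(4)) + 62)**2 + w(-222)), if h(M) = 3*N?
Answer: 1020623960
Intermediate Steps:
h(M) = -3 (h(M) = 3*(-1) = -3)
(21437 - 810)*(((-45 + h(4)) + 62)**2 + w(-222)) = (21437 - 810)*(((-45 - 3) + 62)**2 + (-222)**2) = 20627*((-48 + 62)**2 + 49284) = 20627*(14**2 + 49284) = 20627*(196 + 49284) = 20627*49480 = 1020623960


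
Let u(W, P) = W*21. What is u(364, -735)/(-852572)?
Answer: -273/30449 ≈ -0.0089658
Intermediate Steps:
u(W, P) = 21*W
u(364, -735)/(-852572) = (21*364)/(-852572) = 7644*(-1/852572) = -273/30449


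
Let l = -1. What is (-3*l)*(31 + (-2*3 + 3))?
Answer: 84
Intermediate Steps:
(-3*l)*(31 + (-2*3 + 3)) = (-3*(-1))*(31 + (-2*3 + 3)) = 3*(31 + (-6 + 3)) = 3*(31 - 3) = 3*28 = 84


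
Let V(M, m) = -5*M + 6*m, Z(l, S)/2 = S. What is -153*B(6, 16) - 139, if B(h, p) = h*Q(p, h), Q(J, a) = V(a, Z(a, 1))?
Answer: 16385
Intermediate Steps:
Z(l, S) = 2*S
Q(J, a) = 12 - 5*a (Q(J, a) = -5*a + 6*(2*1) = -5*a + 6*2 = -5*a + 12 = 12 - 5*a)
B(h, p) = h*(12 - 5*h)
-153*B(6, 16) - 139 = -918*(12 - 5*6) - 139 = -918*(12 - 30) - 139 = -918*(-18) - 139 = -153*(-108) - 139 = 16524 - 139 = 16385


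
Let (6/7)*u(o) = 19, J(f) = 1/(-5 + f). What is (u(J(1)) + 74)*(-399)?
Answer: -76741/2 ≈ -38371.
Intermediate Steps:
u(o) = 133/6 (u(o) = (7/6)*19 = 133/6)
(u(J(1)) + 74)*(-399) = (133/6 + 74)*(-399) = (577/6)*(-399) = -76741/2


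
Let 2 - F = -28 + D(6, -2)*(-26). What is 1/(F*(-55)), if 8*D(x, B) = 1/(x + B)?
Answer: -16/27115 ≈ -0.00059008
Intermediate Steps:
D(x, B) = 1/(8*(B + x)) (D(x, B) = 1/(8*(x + B)) = 1/(8*(B + x)))
F = 493/16 (F = 2 - (-28 + (1/(8*(-2 + 6)))*(-26)) = 2 - (-28 + ((⅛)/4)*(-26)) = 2 - (-28 + ((⅛)*(¼))*(-26)) = 2 - (-28 + (1/32)*(-26)) = 2 - (-28 - 13/16) = 2 - 1*(-461/16) = 2 + 461/16 = 493/16 ≈ 30.813)
1/(F*(-55)) = 1/((493/16)*(-55)) = 1/(-27115/16) = -16/27115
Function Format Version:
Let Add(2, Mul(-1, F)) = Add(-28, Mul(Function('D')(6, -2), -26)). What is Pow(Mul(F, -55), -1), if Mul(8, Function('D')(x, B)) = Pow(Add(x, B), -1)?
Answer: Rational(-16, 27115) ≈ -0.00059008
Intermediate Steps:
Function('D')(x, B) = Mul(Rational(1, 8), Pow(Add(B, x), -1)) (Function('D')(x, B) = Mul(Rational(1, 8), Pow(Add(x, B), -1)) = Mul(Rational(1, 8), Pow(Add(B, x), -1)))
F = Rational(493, 16) (F = Add(2, Mul(-1, Add(-28, Mul(Mul(Rational(1, 8), Pow(Add(-2, 6), -1)), -26)))) = Add(2, Mul(-1, Add(-28, Mul(Mul(Rational(1, 8), Pow(4, -1)), -26)))) = Add(2, Mul(-1, Add(-28, Mul(Mul(Rational(1, 8), Rational(1, 4)), -26)))) = Add(2, Mul(-1, Add(-28, Mul(Rational(1, 32), -26)))) = Add(2, Mul(-1, Add(-28, Rational(-13, 16)))) = Add(2, Mul(-1, Rational(-461, 16))) = Add(2, Rational(461, 16)) = Rational(493, 16) ≈ 30.813)
Pow(Mul(F, -55), -1) = Pow(Mul(Rational(493, 16), -55), -1) = Pow(Rational(-27115, 16), -1) = Rational(-16, 27115)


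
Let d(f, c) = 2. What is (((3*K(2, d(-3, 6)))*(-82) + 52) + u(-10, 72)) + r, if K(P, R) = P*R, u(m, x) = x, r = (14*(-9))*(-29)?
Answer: 2794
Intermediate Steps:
r = 3654 (r = -126*(-29) = 3654)
(((3*K(2, d(-3, 6)))*(-82) + 52) + u(-10, 72)) + r = (((3*(2*2))*(-82) + 52) + 72) + 3654 = (((3*4)*(-82) + 52) + 72) + 3654 = ((12*(-82) + 52) + 72) + 3654 = ((-984 + 52) + 72) + 3654 = (-932 + 72) + 3654 = -860 + 3654 = 2794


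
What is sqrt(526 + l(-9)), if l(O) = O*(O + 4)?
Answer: sqrt(571) ≈ 23.896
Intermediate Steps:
l(O) = O*(4 + O)
sqrt(526 + l(-9)) = sqrt(526 - 9*(4 - 9)) = sqrt(526 - 9*(-5)) = sqrt(526 + 45) = sqrt(571)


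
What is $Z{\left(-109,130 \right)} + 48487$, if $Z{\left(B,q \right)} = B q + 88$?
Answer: $34405$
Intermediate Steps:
$Z{\left(B,q \right)} = 88 + B q$
$Z{\left(-109,130 \right)} + 48487 = \left(88 - 14170\right) + 48487 = -14082 + 48487 = 34405$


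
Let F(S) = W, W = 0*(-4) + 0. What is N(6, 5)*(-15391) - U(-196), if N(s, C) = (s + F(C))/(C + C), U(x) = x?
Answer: -45193/5 ≈ -9038.6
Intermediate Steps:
W = 0 (W = 0 + 0 = 0)
F(S) = 0
N(s, C) = s/(2*C) (N(s, C) = (s + 0)/(C + C) = s/((2*C)) = s*(1/(2*C)) = s/(2*C))
N(6, 5)*(-15391) - U(-196) = ((½)*6/5)*(-15391) - 1*(-196) = ((½)*6*(⅕))*(-15391) + 196 = (⅗)*(-15391) + 196 = -46173/5 + 196 = -45193/5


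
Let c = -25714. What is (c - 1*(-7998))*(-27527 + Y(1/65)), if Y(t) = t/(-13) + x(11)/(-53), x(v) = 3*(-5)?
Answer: 21840002637268/44785 ≈ 4.8766e+8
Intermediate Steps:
x(v) = -15
Y(t) = 15/53 - t/13 (Y(t) = t/(-13) - 15/(-53) = t*(-1/13) - 15*(-1/53) = -t/13 + 15/53 = 15/53 - t/13)
(c - 1*(-7998))*(-27527 + Y(1/65)) = (-25714 - 1*(-7998))*(-27527 + (15/53 - 1/13/65)) = (-25714 + 7998)*(-27527 + (15/53 - 1/13*1/65)) = -17716*(-27527 + (15/53 - 1/845)) = -17716*(-27527 + 12622/44785) = -17716*(-1232784073/44785) = 21840002637268/44785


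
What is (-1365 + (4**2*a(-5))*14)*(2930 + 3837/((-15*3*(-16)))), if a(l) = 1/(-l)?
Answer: -4650265879/1200 ≈ -3.8752e+6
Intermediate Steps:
a(l) = -1/l
(-1365 + (4**2*a(-5))*14)*(2930 + 3837/((-15*3*(-16)))) = (-1365 + (4**2*(-1/(-5)))*14)*(2930 + 3837/((-15*3*(-16)))) = (-1365 + (16*(-1*(-1/5)))*14)*(2930 + 3837/((-45*(-16)))) = (-1365 + (16*(1/5))*14)*(2930 + 3837/720) = (-1365 + (16/5)*14)*(2930 + 3837*(1/720)) = (-1365 + 224/5)*(2930 + 1279/240) = -6601/5*704479/240 = -4650265879/1200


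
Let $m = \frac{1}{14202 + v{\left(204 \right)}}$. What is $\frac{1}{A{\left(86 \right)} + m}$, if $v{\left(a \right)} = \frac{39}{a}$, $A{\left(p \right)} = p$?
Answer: $\frac{965749}{83054482} \approx 0.011628$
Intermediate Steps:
$m = \frac{68}{965749}$ ($m = \frac{1}{14202 + \frac{39}{204}} = \frac{1}{14202 + 39 \cdot \frac{1}{204}} = \frac{1}{14202 + \frac{13}{68}} = \frac{1}{\frac{965749}{68}} = \frac{68}{965749} \approx 7.0412 \cdot 10^{-5}$)
$\frac{1}{A{\left(86 \right)} + m} = \frac{1}{86 + \frac{68}{965749}} = \frac{1}{\frac{83054482}{965749}} = \frac{965749}{83054482}$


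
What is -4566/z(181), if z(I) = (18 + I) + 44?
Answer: -1522/81 ≈ -18.790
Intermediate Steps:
z(I) = 62 + I
-4566/z(181) = -4566/(62 + 181) = -4566/243 = -4566*1/243 = -1522/81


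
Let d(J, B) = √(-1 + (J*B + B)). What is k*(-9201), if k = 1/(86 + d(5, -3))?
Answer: -791286/7415 + 9201*I*√19/7415 ≈ -106.71 + 5.4088*I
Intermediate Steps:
d(J, B) = √(-1 + B + B*J) (d(J, B) = √(-1 + (B*J + B)) = √(-1 + (B + B*J)) = √(-1 + B + B*J))
k = 1/(86 + I*√19) (k = 1/(86 + √(-1 - 3 - 3*5)) = 1/(86 + √(-1 - 3 - 15)) = 1/(86 + √(-19)) = 1/(86 + I*√19) ≈ 0.011598 - 0.00058785*I)
k*(-9201) = (86/7415 - I*√19/7415)*(-9201) = -791286/7415 + 9201*I*√19/7415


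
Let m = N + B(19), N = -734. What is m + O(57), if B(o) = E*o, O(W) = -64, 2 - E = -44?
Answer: 76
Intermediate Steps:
E = 46 (E = 2 - 1*(-44) = 2 + 44 = 46)
B(o) = 46*o
m = 140 (m = -734 + 46*19 = -734 + 874 = 140)
m + O(57) = 140 - 64 = 76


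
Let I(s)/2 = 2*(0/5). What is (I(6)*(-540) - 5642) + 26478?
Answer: 20836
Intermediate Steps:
I(s) = 0 (I(s) = 2*(2*(0/5)) = 2*(2*(0*(1/5))) = 2*(2*0) = 2*0 = 0)
(I(6)*(-540) - 5642) + 26478 = (0*(-540) - 5642) + 26478 = (0 - 5642) + 26478 = -5642 + 26478 = 20836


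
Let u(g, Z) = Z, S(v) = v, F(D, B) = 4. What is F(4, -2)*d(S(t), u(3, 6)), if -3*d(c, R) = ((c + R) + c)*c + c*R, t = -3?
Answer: 24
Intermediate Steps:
d(c, R) = -R*c/3 - c*(R + 2*c)/3 (d(c, R) = -(((c + R) + c)*c + c*R)/3 = -(((R + c) + c)*c + R*c)/3 = -((R + 2*c)*c + R*c)/3 = -(c*(R + 2*c) + R*c)/3 = -(R*c + c*(R + 2*c))/3 = -R*c/3 - c*(R + 2*c)/3)
F(4, -2)*d(S(t), u(3, 6)) = 4*(-⅔*(-3)*(6 - 3)) = 4*(-⅔*(-3)*3) = 4*6 = 24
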